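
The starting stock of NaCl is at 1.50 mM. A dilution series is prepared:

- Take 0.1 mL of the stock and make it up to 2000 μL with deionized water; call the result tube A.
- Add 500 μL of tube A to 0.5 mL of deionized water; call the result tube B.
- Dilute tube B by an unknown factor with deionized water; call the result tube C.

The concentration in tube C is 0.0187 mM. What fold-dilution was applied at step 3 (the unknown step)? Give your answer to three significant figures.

Step 1: 0.1 mL brought to 2000 μL → factor 2/0.1 = 20
Step 2: 500 μL + 0.5 mL = 1000 μL total → factor 1000/500 = 2
Step 3: unknown factor x
Product of known-step factors = 40
Overall factor = 1.50 mM / (0.0187 mM) = 80.214
x = 80.214 / 40 = 2.01

2.01-fold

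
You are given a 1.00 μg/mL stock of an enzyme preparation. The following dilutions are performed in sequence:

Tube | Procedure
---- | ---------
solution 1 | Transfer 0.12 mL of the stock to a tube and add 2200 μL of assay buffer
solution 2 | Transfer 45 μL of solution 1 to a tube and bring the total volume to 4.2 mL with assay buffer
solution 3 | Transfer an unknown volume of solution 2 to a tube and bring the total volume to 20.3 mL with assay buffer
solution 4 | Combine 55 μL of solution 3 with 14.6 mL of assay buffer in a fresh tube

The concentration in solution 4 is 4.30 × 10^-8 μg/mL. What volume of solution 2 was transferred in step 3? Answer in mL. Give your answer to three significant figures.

0.420 mL

Step 1: 0.12 mL + 2200 μL = 2.32 mL total → factor 2.32/0.12 = 19.333
Step 2: 45 μL brought to 4.2 mL → factor 4200/45 = 93.333
Step 3: v brought to 20.3 mL → factor = 20.3 mL/v
Step 4: 55 μL + 14.6 mL = 14655 μL total → factor 14655/55 = 266.45
Product of known-step factors = 4.808 × 10^5
Overall factor = 1.00 μg/mL / (4.30 × 10^-8 μg/mL) = 2.3256 × 10^7
Step-3 factor = 2.3256 × 10^7 / 4.808 × 10^5 = 48.369
v = 20.3 mL / 48.369 = 0.420 mL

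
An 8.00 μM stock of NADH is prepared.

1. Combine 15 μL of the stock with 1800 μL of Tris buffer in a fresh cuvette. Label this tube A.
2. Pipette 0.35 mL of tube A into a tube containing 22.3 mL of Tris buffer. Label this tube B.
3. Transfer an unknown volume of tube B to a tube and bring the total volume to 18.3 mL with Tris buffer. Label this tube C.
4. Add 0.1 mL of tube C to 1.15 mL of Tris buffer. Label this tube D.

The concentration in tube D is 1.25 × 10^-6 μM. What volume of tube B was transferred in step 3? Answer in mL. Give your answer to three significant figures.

Step 1: 15 μL + 1800 μL = 1815 μL total → factor 1815/15 = 121
Step 2: 0.35 mL + 22.3 mL = 22.65 mL total → factor 22.65/0.35 = 64.714
Step 3: v brought to 18.3 mL → factor = 18.3 mL/v
Step 4: 0.1 mL + 1.15 mL = 1.25 mL total → factor 1.25/0.1 = 12.5
Product of known-step factors = 97880
Overall factor = 8.00 μM / (1.25 × 10^-6 μM) = 6.4 × 10^6
Step-3 factor = 6.4 × 10^6 / 97880 = 65.386
v = 18.3 mL / 65.386 = 0.280 mL

0.280 mL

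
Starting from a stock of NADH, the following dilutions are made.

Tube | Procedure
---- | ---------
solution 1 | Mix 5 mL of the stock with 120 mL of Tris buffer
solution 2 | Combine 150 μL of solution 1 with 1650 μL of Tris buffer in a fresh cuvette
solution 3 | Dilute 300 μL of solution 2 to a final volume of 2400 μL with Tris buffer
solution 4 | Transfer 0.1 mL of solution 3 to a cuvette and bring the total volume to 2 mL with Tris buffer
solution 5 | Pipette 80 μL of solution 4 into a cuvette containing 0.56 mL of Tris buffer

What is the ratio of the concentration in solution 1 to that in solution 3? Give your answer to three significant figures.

Step 1: 5 mL + 120 mL = 125 mL total → factor 125/5 = 25
Step 2: 150 μL + 1650 μL = 1800 μL total → factor 1800/150 = 12
Step 3: 300 μL brought to 2400 μL → factor 2400/300 = 8
Dilution factor to solution 1 = 25; to solution 3 = 2400
[solution 1]/[solution 3] = (factor to solution 3)/(factor to solution 1) = 2400/25 = 96.0

96.0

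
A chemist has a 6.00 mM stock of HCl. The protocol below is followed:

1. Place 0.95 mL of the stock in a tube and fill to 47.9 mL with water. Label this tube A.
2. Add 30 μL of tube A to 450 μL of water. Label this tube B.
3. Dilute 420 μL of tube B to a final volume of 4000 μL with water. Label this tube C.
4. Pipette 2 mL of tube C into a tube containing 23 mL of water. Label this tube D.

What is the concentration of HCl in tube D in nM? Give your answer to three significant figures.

62.5 nM

Step 1: 0.95 mL brought to 47.9 mL → factor 47.9/0.95 = 50.421
Step 2: 30 μL + 450 μL = 480 μL total → factor 480/30 = 16
Step 3: 420 μL brought to 4000 μL → factor 4000/420 = 9.5238
Step 4: 2 mL + 23 mL = 25 mL total → factor 25/2 = 12.5
Dilution factor through tube D = 50.421 × 16 × 9.5238 × 12.5 = 96040
[tube D] = 6.00 mM / 96040 = 6.247 × 10^-5 mM = 62.5 nM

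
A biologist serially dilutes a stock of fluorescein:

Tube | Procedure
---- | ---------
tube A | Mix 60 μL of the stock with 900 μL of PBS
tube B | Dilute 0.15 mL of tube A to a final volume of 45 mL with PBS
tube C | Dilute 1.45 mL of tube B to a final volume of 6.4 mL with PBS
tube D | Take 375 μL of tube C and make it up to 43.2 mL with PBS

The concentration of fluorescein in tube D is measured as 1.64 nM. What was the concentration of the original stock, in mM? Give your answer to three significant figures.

Step 1: 60 μL + 900 μL = 960 μL total → factor 960/60 = 16
Step 2: 0.15 mL brought to 45 mL → factor 45/0.15 = 300
Step 3: 1.45 mL brought to 6.4 mL → factor 6.4/1.45 = 4.4138
Step 4: 375 μL brought to 43.2 mL → factor 43200/375 = 115.2
Overall dilution factor = 16 × 300 × 4.4138 × 115.2 = 2.4407 × 10^6
Stock = 1.64 nM × 2.4407 × 10^6 = 4.003 × 10^6 nM = 4.00 mM

4.00 mM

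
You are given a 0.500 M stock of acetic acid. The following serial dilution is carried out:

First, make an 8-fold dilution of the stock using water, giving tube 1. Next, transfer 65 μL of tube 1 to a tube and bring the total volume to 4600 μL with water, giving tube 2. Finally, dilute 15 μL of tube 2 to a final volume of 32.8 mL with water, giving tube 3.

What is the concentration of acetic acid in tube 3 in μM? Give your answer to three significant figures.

0.404 μM

Step 1: 8-fold → factor 8
Step 2: 65 μL brought to 4600 μL → factor 4600/65 = 70.769
Step 3: 15 μL brought to 32.8 mL → factor 32800/15 = 2186.7
Overall dilution factor = 8 × 70.769 × 2186.7 = 1.238 × 10^6
Final = 0.500 M / 1.238 × 10^6 = 4.039 × 10^-7 M = 0.404 μM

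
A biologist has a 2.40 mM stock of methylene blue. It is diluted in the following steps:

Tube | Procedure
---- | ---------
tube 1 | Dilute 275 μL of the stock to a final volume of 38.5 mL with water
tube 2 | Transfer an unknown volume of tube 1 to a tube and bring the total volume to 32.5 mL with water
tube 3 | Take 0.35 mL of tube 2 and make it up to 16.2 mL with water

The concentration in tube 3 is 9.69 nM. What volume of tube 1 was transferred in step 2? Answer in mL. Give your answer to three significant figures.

0.850 mL

Step 1: 275 μL brought to 38.5 mL → factor 38500/275 = 140
Step 2: v brought to 32.5 mL → factor = 32.5 mL/v
Step 3: 0.35 mL brought to 16.2 mL → factor 16.2/0.35 = 46.286
Product of known-step factors = 6480
Overall factor = 2.40 mM / (9.69 nM) = 2.4768 × 10^5
Step-2 factor = 2.4768 × 10^5 / 6480 = 38.222
v = 32.5 mL / 38.222 = 0.850 mL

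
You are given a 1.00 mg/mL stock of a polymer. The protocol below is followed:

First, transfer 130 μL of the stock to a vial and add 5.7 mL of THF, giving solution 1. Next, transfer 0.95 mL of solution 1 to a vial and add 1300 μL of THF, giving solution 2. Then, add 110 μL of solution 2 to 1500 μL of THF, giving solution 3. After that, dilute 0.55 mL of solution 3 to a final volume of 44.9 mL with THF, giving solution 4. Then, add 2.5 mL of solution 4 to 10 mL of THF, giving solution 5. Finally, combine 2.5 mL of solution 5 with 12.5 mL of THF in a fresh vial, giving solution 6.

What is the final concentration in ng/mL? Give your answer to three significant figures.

0.263 ng/mL

Step 1: 130 μL + 5.7 mL = 5830 μL total → factor 5830/130 = 44.846
Step 2: 0.95 mL + 1300 μL = 2.25 mL total → factor 2.25/0.95 = 2.3684
Step 3: 110 μL + 1500 μL = 1610 μL total → factor 1610/110 = 14.636
Step 4: 0.55 mL brought to 44.9 mL → factor 44.9/0.55 = 81.636
Step 5: 2.5 mL + 10 mL = 12.5 mL total → factor 12.5/2.5 = 5
Step 6: 2.5 mL + 12.5 mL = 15 mL total → factor 15/2.5 = 6
Overall dilution factor = 44.846 × 2.3684 × 14.636 × 81.636 × 5 × 6 = 3.8073 × 10^6
Final = 1.00 mg/mL / 3.8073 × 10^6 = 2.627 × 10^-7 mg/mL = 0.263 ng/mL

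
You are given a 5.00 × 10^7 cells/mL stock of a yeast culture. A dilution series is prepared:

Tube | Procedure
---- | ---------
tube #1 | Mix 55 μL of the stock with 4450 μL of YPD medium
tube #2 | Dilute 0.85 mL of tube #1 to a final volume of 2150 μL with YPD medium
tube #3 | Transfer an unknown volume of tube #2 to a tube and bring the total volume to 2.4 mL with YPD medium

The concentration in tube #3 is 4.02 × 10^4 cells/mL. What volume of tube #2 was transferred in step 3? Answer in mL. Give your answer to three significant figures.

0.400 mL

Step 1: 55 μL + 4450 μL = 4505 μL total → factor 4505/55 = 81.909
Step 2: 0.85 mL brought to 2150 μL → factor 2.15/0.85 = 2.5294
Step 3: v brought to 2.4 mL → factor = 2.4 mL/v
Product of known-step factors = 207.18
Overall factor = 5.00 × 10^7 cells/mL / (4.02 × 10^4 cells/mL) = 1243.8
Step-3 factor = 1243.8 / 207.18 = 6.0033
v = 2.4 mL / 6.0033 = 0.400 mL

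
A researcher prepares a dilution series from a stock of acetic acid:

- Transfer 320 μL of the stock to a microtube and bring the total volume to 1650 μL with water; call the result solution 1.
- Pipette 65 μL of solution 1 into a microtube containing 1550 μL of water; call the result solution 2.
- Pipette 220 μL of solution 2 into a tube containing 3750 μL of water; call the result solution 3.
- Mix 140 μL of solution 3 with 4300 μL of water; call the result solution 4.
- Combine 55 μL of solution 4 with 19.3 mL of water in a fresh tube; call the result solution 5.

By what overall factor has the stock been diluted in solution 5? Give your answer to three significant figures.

Step 1: 320 μL brought to 1650 μL → factor 1650/320 = 5.1562
Step 2: 65 μL + 1550 μL = 1615 μL total → factor 1615/65 = 24.846
Step 3: 220 μL + 3750 μL = 3970 μL total → factor 3970/220 = 18.045
Step 4: 140 μL + 4300 μL = 4440 μL total → factor 4440/140 = 31.714
Step 5: 55 μL + 19.3 mL = 19355 μL total → factor 19355/55 = 351.91
Overall dilution factor = 5.1562 × 24.846 × 18.045 × 31.714 × 351.91 = 2.5802 × 10^7

2.58 × 10^7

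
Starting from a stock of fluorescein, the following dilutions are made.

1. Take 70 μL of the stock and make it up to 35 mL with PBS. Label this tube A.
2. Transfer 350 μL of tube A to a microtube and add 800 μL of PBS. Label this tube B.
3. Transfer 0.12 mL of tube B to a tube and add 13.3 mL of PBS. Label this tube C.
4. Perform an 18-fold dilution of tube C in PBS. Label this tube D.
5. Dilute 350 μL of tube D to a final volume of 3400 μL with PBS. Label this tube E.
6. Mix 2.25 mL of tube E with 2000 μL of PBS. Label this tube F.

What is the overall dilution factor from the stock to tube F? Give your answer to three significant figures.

Step 1: 70 μL brought to 35 mL → factor 35000/70 = 500
Step 2: 350 μL + 800 μL = 1150 μL total → factor 1150/350 = 3.2857
Step 3: 0.12 mL + 13.3 mL = 13.42 mL total → factor 13.42/0.12 = 111.83
Step 4: 18-fold → factor 18
Step 5: 350 μL brought to 3400 μL → factor 3400/350 = 9.7143
Step 6: 2.25 mL + 2000 μL = 4.25 mL total → factor 4.25/2.25 = 1.8889
Overall dilution factor = 500 × 3.2857 × 111.83 × 18 × 9.7143 × 1.8889 = 6.0682 × 10^7

6.07 × 10^7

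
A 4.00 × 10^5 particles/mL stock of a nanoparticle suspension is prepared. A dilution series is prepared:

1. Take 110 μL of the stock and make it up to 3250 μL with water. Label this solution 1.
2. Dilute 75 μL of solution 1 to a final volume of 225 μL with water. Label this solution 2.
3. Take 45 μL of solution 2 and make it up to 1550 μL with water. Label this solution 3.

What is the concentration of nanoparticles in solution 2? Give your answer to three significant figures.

4.51 × 10^3 particles/mL

Step 1: 110 μL brought to 3250 μL → factor 3250/110 = 29.545
Step 2: 75 μL brought to 225 μL → factor 225/75 = 3
Dilution factor through solution 2 = 29.545 × 3 = 88.636
[solution 2] = 4.00 × 10^5 particles/mL / 88.636 = 4.51 × 10^3 particles/mL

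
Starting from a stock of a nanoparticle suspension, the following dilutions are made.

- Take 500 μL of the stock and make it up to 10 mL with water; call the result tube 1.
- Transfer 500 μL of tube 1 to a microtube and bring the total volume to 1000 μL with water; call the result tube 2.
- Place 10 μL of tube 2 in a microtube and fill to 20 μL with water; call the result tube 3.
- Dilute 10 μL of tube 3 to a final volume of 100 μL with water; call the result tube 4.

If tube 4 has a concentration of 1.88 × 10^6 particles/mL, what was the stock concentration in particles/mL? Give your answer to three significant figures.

Step 1: 500 μL brought to 10 mL → factor 10000/500 = 20
Step 2: 500 μL brought to 1000 μL → factor 1000/500 = 2
Step 3: 10 μL brought to 20 μL → factor 20/10 = 2
Step 4: 10 μL brought to 100 μL → factor 100/10 = 10
Overall dilution factor = 20 × 2 × 2 × 10 = 800
Stock = 1.88 × 10^6 particles/mL × 800 = 1.50 × 10^9 particles/mL

1.50 × 10^9 particles/mL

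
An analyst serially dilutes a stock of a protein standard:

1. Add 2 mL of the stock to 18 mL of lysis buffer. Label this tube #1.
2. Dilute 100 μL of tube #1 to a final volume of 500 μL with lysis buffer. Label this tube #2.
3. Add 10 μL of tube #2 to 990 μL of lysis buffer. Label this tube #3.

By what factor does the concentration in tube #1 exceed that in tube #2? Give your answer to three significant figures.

Step 1: 2 mL + 18 mL = 20 mL total → factor 20/2 = 10
Step 2: 100 μL brought to 500 μL → factor 500/100 = 5
Dilution factor to tube #1 = 10; to tube #2 = 50
[tube #1]/[tube #2] = (factor to tube #2)/(factor to tube #1) = 50/10 = 5.00

5.00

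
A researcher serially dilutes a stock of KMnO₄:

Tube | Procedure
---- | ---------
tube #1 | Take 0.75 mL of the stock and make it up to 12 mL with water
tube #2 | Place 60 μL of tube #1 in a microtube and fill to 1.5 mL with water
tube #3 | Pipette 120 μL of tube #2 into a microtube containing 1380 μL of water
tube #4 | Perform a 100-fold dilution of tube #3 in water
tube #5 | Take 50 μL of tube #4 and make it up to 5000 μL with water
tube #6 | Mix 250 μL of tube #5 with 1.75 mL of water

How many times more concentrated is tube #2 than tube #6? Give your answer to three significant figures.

Step 1: 0.75 mL brought to 12 mL → factor 12/0.75 = 16
Step 2: 60 μL brought to 1.5 mL → factor 1500/60 = 25
Step 3: 120 μL + 1380 μL = 1500 μL total → factor 1500/120 = 12.5
Step 4: 100-fold → factor 100
Step 5: 50 μL brought to 5000 μL → factor 5000/50 = 100
Step 6: 250 μL + 1.75 mL = 2000 μL total → factor 2000/250 = 8
Dilution factor to tube #2 = 400; to tube #6 = 4 × 10^8
[tube #2]/[tube #6] = (factor to tube #6)/(factor to tube #2) = 4 × 10^8/400 = 1.00 × 10^6

1.00 × 10^6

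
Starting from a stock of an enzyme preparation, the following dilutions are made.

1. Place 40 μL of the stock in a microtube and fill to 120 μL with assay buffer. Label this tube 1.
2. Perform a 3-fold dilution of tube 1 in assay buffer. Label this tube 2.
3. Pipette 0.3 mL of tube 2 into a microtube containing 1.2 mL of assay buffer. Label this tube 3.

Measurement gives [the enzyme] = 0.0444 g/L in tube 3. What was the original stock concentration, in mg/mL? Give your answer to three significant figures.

Step 1: 40 μL brought to 120 μL → factor 120/40 = 3
Step 2: 3-fold → factor 3
Step 3: 0.3 mL + 1.2 mL = 1.5 mL total → factor 1.5/0.3 = 5
Overall dilution factor = 3 × 3 × 5 = 45
Stock = 0.0444 g/L × 45 = 1.998 g/L = 2.00 mg/mL

2.00 mg/mL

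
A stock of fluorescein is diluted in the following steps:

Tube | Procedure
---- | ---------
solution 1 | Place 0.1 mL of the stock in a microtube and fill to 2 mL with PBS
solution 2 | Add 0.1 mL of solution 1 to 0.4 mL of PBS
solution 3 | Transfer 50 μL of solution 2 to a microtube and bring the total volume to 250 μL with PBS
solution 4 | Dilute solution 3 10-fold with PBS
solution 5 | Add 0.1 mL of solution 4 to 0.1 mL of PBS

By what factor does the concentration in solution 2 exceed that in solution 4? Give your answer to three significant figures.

50.0

Step 1: 0.1 mL brought to 2 mL → factor 2/0.1 = 20
Step 2: 0.1 mL + 0.4 mL = 0.5 mL total → factor 0.5/0.1 = 5
Step 3: 50 μL brought to 250 μL → factor 250/50 = 5
Step 4: 10-fold → factor 10
Dilution factor to solution 2 = 100; to solution 4 = 5000
[solution 2]/[solution 4] = (factor to solution 4)/(factor to solution 2) = 5000/100 = 50.0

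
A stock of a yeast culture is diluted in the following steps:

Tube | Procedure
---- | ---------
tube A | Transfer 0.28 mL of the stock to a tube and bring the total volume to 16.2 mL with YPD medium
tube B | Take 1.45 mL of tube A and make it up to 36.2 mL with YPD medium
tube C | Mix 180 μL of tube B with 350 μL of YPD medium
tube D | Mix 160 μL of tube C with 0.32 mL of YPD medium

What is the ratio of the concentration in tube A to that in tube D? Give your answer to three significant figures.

221

Step 1: 0.28 mL brought to 16.2 mL → factor 16.2/0.28 = 57.857
Step 2: 1.45 mL brought to 36.2 mL → factor 36.2/1.45 = 24.966
Step 3: 180 μL + 350 μL = 530 μL total → factor 530/180 = 2.9444
Step 4: 160 μL + 0.32 mL = 480 μL total → factor 480/160 = 3
Dilution factor to tube A = 57.857; to tube D = 12759
[tube A]/[tube D] = (factor to tube D)/(factor to tube A) = 12759/57.857 = 221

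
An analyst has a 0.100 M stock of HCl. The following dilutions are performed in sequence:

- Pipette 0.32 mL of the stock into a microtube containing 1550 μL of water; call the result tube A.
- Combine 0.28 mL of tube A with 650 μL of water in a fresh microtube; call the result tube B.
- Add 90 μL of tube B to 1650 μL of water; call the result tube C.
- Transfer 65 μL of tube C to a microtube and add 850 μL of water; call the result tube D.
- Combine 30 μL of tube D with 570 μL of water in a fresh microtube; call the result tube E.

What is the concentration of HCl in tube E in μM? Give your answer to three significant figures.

Step 1: 0.32 mL + 1550 μL = 1.87 mL total → factor 1.87/0.32 = 5.8438
Step 2: 0.28 mL + 650 μL = 0.93 mL total → factor 0.93/0.28 = 3.3214
Step 3: 90 μL + 1650 μL = 1740 μL total → factor 1740/90 = 19.333
Step 4: 65 μL + 850 μL = 915 μL total → factor 915/65 = 14.077
Step 5: 30 μL + 570 μL = 600 μL total → factor 600/30 = 20
Overall dilution factor = 5.8438 × 3.3214 × 19.333 × 14.077 × 20 = 1.0565 × 10^5
Final = 0.100 M / 1.0565 × 10^5 = 9.465 × 10^-7 M = 0.947 μM

0.947 μM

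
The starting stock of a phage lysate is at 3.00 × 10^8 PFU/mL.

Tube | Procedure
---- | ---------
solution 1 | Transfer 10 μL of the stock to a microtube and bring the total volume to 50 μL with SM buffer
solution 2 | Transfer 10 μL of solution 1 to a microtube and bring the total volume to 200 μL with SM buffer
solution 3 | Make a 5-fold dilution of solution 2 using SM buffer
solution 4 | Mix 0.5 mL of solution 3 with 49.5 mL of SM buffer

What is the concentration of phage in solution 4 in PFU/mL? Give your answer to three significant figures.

Step 1: 10 μL brought to 50 μL → factor 50/10 = 5
Step 2: 10 μL brought to 200 μL → factor 200/10 = 20
Step 3: 5-fold → factor 5
Step 4: 0.5 mL + 49.5 mL = 50 mL total → factor 50/0.5 = 100
Overall dilution factor = 5 × 20 × 5 × 100 = 50000
Final = 3.00 × 10^8 PFU/mL / 50000 = 6.00 × 10^3 PFU/mL

6.00 × 10^3 PFU/mL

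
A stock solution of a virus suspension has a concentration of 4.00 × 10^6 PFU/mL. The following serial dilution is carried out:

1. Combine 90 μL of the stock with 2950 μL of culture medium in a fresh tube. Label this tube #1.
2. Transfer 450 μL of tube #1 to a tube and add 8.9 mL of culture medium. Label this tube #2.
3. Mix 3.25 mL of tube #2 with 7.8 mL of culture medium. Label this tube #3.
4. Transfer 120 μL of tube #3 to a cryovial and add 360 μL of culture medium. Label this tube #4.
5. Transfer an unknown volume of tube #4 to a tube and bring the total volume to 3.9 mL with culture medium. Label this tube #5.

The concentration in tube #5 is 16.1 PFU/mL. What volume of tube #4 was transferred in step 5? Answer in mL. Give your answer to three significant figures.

0.150 mL

Step 1: 90 μL + 2950 μL = 3040 μL total → factor 3040/90 = 33.778
Step 2: 450 μL + 8.9 mL = 9350 μL total → factor 9350/450 = 20.778
Step 3: 3.25 mL + 7.8 mL = 11.05 mL total → factor 11.05/3.25 = 3.4
Step 4: 120 μL + 360 μL = 480 μL total → factor 480/120 = 4
Step 5: v brought to 3.9 mL → factor = 3.9 mL/v
Product of known-step factors = 9544.8
Overall factor = 4.00 × 10^6 PFU/mL / (16.1 PFU/mL) = 2.4845 × 10^5
Step-5 factor = 2.4845 × 10^5 / 9544.8 = 26.029
v = 3.9 mL / 26.029 = 0.150 mL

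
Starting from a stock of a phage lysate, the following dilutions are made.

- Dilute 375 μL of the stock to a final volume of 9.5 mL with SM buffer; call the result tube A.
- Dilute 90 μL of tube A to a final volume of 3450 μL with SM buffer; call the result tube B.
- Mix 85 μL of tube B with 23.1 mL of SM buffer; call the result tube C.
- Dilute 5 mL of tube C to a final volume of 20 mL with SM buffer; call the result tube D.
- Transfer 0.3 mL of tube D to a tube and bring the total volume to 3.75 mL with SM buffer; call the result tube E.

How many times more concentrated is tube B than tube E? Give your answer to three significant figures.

1.36 × 10^4

Step 1: 375 μL brought to 9.5 mL → factor 9500/375 = 25.333
Step 2: 90 μL brought to 3450 μL → factor 3450/90 = 38.333
Step 3: 85 μL + 23.1 mL = 23185 μL total → factor 23185/85 = 272.76
Step 4: 5 mL brought to 20 mL → factor 20/5 = 4
Step 5: 0.3 mL brought to 3.75 mL → factor 3.75/0.3 = 12.5
Dilution factor to tube B = 971.11; to tube E = 1.3244 × 10^7
[tube B]/[tube E] = (factor to tube E)/(factor to tube B) = 1.3244 × 10^7/971.11 = 1.36 × 10^4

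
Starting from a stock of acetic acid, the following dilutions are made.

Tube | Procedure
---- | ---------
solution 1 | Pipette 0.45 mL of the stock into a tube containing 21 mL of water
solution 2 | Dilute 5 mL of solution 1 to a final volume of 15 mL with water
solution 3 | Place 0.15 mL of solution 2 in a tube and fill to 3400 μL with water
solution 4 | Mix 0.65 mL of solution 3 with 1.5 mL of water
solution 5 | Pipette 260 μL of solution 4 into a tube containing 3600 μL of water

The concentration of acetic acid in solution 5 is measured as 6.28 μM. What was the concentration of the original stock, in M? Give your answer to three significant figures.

Step 1: 0.45 mL + 21 mL = 21.45 mL total → factor 21.45/0.45 = 47.667
Step 2: 5 mL brought to 15 mL → factor 15/5 = 3
Step 3: 0.15 mL brought to 3400 μL → factor 3.4/0.15 = 22.667
Step 4: 0.65 mL + 1.5 mL = 2.15 mL total → factor 2.15/0.65 = 3.3077
Step 5: 260 μL + 3600 μL = 3860 μL total → factor 3860/260 = 14.846
Overall dilution factor = 47.667 × 3 × 22.667 × 3.3077 × 14.846 = 1.5917 × 10^5
Stock = 6.28 μM × 1.5917 × 10^5 = 9.996 × 10^5 μM = 1.00 M

1.00 M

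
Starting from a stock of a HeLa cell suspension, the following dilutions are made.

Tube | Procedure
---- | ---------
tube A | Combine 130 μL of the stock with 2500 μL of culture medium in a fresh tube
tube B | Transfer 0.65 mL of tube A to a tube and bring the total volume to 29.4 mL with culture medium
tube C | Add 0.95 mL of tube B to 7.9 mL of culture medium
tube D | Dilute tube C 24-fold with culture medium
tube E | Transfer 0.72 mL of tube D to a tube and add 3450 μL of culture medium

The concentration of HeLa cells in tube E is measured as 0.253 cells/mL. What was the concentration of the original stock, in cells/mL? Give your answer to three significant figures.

3.00 × 10^5 cells/mL

Step 1: 130 μL + 2500 μL = 2630 μL total → factor 2630/130 = 20.231
Step 2: 0.65 mL brought to 29.4 mL → factor 29.4/0.65 = 45.231
Step 3: 0.95 mL + 7.9 mL = 8.85 mL total → factor 8.85/0.95 = 9.3158
Step 4: 24-fold → factor 24
Step 5: 0.72 mL + 3450 μL = 4.17 mL total → factor 4.17/0.72 = 5.7917
Overall dilution factor = 20.231 × 45.231 × 9.3158 × 24 × 5.7917 = 1.1849 × 10^6
Stock = 0.253 cells/mL × 1.1849 × 10^6 = 3.00 × 10^5 cells/mL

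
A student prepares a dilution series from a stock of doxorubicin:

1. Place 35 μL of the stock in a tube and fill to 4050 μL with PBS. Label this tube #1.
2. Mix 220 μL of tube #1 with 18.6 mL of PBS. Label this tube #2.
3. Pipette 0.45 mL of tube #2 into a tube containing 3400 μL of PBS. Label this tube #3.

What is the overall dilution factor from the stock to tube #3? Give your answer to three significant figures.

8.47 × 10^4

Step 1: 35 μL brought to 4050 μL → factor 4050/35 = 115.71
Step 2: 220 μL + 18.6 mL = 18820 μL total → factor 18820/220 = 85.545
Step 3: 0.45 mL + 3400 μL = 3.85 mL total → factor 3.85/0.45 = 8.5556
Overall dilution factor = 115.71 × 85.545 × 8.5556 = 84690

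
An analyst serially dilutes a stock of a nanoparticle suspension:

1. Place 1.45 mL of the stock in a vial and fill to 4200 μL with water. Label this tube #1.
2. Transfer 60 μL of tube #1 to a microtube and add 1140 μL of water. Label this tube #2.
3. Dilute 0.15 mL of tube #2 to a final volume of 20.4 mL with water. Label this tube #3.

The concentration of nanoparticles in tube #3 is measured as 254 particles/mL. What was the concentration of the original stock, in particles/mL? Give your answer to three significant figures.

2.00 × 10^6 particles/mL

Step 1: 1.45 mL brought to 4200 μL → factor 4.2/1.45 = 2.8966
Step 2: 60 μL + 1140 μL = 1200 μL total → factor 1200/60 = 20
Step 3: 0.15 mL brought to 20.4 mL → factor 20.4/0.15 = 136
Overall dilution factor = 2.8966 × 20 × 136 = 7878.6
Stock = 254 particles/mL × 7878.6 = 2.00 × 10^6 particles/mL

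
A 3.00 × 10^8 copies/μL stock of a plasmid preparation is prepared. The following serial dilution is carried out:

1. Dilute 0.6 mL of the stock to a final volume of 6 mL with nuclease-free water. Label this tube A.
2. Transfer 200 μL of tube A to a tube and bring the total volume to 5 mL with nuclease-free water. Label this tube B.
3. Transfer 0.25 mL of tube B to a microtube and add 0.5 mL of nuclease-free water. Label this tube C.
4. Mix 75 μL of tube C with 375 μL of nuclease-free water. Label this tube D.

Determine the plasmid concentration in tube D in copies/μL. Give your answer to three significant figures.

6.67 × 10^4 copies/μL

Step 1: 0.6 mL brought to 6 mL → factor 6/0.6 = 10
Step 2: 200 μL brought to 5 mL → factor 5000/200 = 25
Step 3: 0.25 mL + 0.5 mL = 0.75 mL total → factor 0.75/0.25 = 3
Step 4: 75 μL + 375 μL = 450 μL total → factor 450/75 = 6
Overall dilution factor = 10 × 25 × 3 × 6 = 4500
Final = 3.00 × 10^8 copies/μL / 4500 = 6.67 × 10^4 copies/μL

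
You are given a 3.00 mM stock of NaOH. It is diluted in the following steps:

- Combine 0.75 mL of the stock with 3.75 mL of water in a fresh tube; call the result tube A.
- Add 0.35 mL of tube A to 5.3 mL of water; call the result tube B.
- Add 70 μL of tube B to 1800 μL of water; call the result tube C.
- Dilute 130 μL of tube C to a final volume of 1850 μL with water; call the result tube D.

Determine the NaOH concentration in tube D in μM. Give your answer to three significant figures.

Step 1: 0.75 mL + 3.75 mL = 4.5 mL total → factor 4.5/0.75 = 6
Step 2: 0.35 mL + 5.3 mL = 5.65 mL total → factor 5.65/0.35 = 16.143
Step 3: 70 μL + 1800 μL = 1870 μL total → factor 1870/70 = 26.714
Step 4: 130 μL brought to 1850 μL → factor 1850/130 = 14.231
Overall dilution factor = 6 × 16.143 × 26.714 × 14.231 = 36822
Final = 3.00 mM / 36822 = 8.147 × 10^-5 mM = 0.0815 μM

0.0815 μM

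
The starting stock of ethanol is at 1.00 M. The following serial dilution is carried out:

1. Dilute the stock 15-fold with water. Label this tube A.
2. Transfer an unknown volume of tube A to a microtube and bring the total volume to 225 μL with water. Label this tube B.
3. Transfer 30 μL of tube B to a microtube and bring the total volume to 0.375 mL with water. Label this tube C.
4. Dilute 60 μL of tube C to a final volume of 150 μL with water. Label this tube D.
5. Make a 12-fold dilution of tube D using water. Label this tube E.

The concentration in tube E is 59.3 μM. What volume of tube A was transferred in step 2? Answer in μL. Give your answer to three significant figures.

75.1 μL

Step 1: 15-fold → factor 15
Step 2: v brought to 225 μL → factor = 225 μL/v
Step 3: 30 μL brought to 0.375 mL → factor 375/30 = 12.5
Step 4: 60 μL brought to 150 μL → factor 150/60 = 2.5
Step 5: 12-fold → factor 12
Product of known-step factors = 5625
Overall factor = 1.00 M / (59.3 μM) = 16863
Step-2 factor = 16863 / 5625 = 2.9979
v = 225 μL / 2.9979 = 75.1 μL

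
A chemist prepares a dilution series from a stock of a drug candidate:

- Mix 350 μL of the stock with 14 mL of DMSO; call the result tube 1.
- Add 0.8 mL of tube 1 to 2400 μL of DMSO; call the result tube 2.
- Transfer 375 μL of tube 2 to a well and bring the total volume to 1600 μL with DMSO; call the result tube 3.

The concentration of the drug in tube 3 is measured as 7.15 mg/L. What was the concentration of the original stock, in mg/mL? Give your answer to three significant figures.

5.00 mg/mL

Step 1: 350 μL + 14 mL = 14350 μL total → factor 14350/350 = 41
Step 2: 0.8 mL + 2400 μL = 3.2 mL total → factor 3.2/0.8 = 4
Step 3: 375 μL brought to 1600 μL → factor 1600/375 = 4.2667
Overall dilution factor = 41 × 4 × 4.2667 = 699.73
Stock = 7.15 mg/L × 699.73 = 5003 mg/L = 5.00 mg/mL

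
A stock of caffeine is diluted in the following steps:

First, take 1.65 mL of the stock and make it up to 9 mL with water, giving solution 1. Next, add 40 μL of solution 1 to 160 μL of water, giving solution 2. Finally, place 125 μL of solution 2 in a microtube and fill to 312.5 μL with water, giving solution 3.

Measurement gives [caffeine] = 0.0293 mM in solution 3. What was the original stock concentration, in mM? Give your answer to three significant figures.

2.00 mM

Step 1: 1.65 mL brought to 9 mL → factor 9/1.65 = 5.4545
Step 2: 40 μL + 160 μL = 200 μL total → factor 200/40 = 5
Step 3: 125 μL brought to 312.5 μL → factor 312.5/125 = 2.5
Overall dilution factor = 5.4545 × 5 × 2.5 = 68.182
Stock = 0.0293 mM × 68.182 = 2.00 mM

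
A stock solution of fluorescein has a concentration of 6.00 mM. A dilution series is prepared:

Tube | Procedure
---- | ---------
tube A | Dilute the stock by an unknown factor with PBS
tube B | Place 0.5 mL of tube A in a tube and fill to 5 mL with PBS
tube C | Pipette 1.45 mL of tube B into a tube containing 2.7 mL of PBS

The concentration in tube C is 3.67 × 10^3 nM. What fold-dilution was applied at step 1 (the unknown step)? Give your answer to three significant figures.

Step 1: unknown factor x
Step 2: 0.5 mL brought to 5 mL → factor 5/0.5 = 10
Step 3: 1.45 mL + 2.7 mL = 4.15 mL total → factor 4.15/1.45 = 2.8621
Product of known-step factors = 28.621
Overall factor = 6.00 mM / (3.67 × 10^3 nM) = 1634.9
x = 1634.9 / 28.621 = 57.1

57.1-fold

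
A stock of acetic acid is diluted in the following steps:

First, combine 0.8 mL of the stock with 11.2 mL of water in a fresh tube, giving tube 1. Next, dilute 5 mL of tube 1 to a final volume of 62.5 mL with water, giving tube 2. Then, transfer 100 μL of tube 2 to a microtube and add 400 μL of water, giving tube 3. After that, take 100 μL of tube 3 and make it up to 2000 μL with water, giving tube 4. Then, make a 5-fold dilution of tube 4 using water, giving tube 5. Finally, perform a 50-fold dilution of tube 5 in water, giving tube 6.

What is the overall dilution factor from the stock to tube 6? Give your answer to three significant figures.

4.69 × 10^6

Step 1: 0.8 mL + 11.2 mL = 12 mL total → factor 12/0.8 = 15
Step 2: 5 mL brought to 62.5 mL → factor 62.5/5 = 12.5
Step 3: 100 μL + 400 μL = 500 μL total → factor 500/100 = 5
Step 4: 100 μL brought to 2000 μL → factor 2000/100 = 20
Step 5: 5-fold → factor 5
Step 6: 50-fold → factor 50
Overall dilution factor = 15 × 12.5 × 5 × 20 × 5 × 50 = 4.6875 × 10^6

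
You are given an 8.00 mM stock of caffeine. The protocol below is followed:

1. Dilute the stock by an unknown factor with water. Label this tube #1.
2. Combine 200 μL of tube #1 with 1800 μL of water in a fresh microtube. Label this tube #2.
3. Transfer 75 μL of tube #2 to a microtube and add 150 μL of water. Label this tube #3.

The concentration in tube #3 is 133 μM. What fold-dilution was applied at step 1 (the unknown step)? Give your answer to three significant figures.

2.01-fold

Step 1: unknown factor x
Step 2: 200 μL + 1800 μL = 2000 μL total → factor 2000/200 = 10
Step 3: 75 μL + 150 μL = 225 μL total → factor 225/75 = 3
Product of known-step factors = 30
Overall factor = 8.00 mM / (133 μM) = 60.15
x = 60.15 / 30 = 2.01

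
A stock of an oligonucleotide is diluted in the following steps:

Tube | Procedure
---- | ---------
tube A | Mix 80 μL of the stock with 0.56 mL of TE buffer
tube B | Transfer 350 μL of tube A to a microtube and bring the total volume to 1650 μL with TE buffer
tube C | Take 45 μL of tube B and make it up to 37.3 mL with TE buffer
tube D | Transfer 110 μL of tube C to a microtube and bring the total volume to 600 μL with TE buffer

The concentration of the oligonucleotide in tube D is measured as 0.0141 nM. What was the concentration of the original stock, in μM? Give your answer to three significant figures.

2.40 μM

Step 1: 80 μL + 0.56 mL = 640 μL total → factor 640/80 = 8
Step 2: 350 μL brought to 1650 μL → factor 1650/350 = 4.7143
Step 3: 45 μL brought to 37.3 mL → factor 37300/45 = 828.89
Step 4: 110 μL brought to 600 μL → factor 600/110 = 5.4545
Overall dilution factor = 8 × 4.7143 × 828.89 × 5.4545 = 1.7051 × 10^5
Stock = 0.0141 nM × 1.7051 × 10^5 = 2404 nM = 2.40 μM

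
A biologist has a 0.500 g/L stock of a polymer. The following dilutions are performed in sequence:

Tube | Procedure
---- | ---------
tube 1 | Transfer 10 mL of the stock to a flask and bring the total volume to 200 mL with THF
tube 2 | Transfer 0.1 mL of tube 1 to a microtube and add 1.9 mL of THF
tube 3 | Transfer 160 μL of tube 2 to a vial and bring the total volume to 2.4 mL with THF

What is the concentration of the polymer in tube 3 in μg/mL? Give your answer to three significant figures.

Step 1: 10 mL brought to 200 mL → factor 200/10 = 20
Step 2: 0.1 mL + 1.9 mL = 2 mL total → factor 2/0.1 = 20
Step 3: 160 μL brought to 2.4 mL → factor 2400/160 = 15
Overall dilution factor = 20 × 20 × 15 = 6000
Final = 0.500 g/L / 6000 = 8.333 × 10^-5 g/L = 0.0833 μg/mL

0.0833 μg/mL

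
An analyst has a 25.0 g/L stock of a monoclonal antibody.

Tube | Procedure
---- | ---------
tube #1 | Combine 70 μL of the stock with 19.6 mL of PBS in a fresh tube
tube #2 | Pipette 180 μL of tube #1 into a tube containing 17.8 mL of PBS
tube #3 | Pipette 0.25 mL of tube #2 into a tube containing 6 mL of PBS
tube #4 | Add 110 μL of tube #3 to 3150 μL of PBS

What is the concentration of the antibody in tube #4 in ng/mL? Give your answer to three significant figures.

1.20 ng/mL

Step 1: 70 μL + 19.6 mL = 19670 μL total → factor 19670/70 = 281
Step 2: 180 μL + 17.8 mL = 17980 μL total → factor 17980/180 = 99.889
Step 3: 0.25 mL + 6 mL = 6.25 mL total → factor 6.25/0.25 = 25
Step 4: 110 μL + 3150 μL = 3260 μL total → factor 3260/110 = 29.636
Overall dilution factor = 281 × 99.889 × 25 × 29.636 = 2.0796 × 10^7
Final = 25.0 g/L / 2.0796 × 10^7 = 1.202 × 10^-6 g/L = 1.20 ng/mL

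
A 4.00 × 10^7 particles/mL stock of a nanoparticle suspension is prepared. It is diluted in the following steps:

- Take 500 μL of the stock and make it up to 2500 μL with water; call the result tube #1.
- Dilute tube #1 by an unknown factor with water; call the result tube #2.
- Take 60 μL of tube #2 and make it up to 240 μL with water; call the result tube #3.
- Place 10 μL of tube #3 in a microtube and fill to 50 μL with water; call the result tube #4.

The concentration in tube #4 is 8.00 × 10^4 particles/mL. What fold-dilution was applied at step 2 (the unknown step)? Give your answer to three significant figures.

Step 1: 500 μL brought to 2500 μL → factor 2500/500 = 5
Step 2: unknown factor x
Step 3: 60 μL brought to 240 μL → factor 240/60 = 4
Step 4: 10 μL brought to 50 μL → factor 50/10 = 5
Product of known-step factors = 100
Overall factor = 4.00 × 10^7 particles/mL / (8.00 × 10^4 particles/mL) = 500
x = 500 / 100 = 5.00

5.00-fold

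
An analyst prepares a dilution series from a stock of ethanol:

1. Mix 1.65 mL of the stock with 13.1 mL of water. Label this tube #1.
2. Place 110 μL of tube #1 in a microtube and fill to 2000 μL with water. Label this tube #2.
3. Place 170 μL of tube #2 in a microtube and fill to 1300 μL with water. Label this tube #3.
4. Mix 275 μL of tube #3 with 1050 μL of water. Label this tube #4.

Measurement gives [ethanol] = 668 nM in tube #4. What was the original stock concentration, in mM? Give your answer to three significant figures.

Step 1: 1.65 mL + 13.1 mL = 14.75 mL total → factor 14.75/1.65 = 8.9394
Step 2: 110 μL brought to 2000 μL → factor 2000/110 = 18.182
Step 3: 170 μL brought to 1300 μL → factor 1300/170 = 7.6471
Step 4: 275 μL + 1050 μL = 1325 μL total → factor 1325/275 = 4.8182
Overall dilution factor = 8.9394 × 18.182 × 7.6471 × 4.8182 = 5988.6
Stock = 668 nM × 5988.6 = 4.000 × 10^6 nM = 4.00 mM

4.00 mM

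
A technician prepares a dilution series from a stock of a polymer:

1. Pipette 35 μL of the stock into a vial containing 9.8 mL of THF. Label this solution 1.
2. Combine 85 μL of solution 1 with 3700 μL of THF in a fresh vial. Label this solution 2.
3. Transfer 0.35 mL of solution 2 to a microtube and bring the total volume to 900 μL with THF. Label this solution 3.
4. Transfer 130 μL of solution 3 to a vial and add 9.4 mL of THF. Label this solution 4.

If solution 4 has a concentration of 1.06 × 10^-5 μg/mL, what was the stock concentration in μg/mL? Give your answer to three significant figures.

Step 1: 35 μL + 9.8 mL = 9835 μL total → factor 9835/35 = 281
Step 2: 85 μL + 3700 μL = 3785 μL total → factor 3785/85 = 44.529
Step 3: 0.35 mL brought to 900 μL → factor 0.9/0.35 = 2.5714
Step 4: 130 μL + 9.4 mL = 9530 μL total → factor 9530/130 = 73.308
Overall dilution factor = 281 × 44.529 × 2.5714 × 73.308 = 2.3587 × 10^6
Stock = 1.06 × 10^-5 μg/mL × 2.3587 × 10^6 = 25.0 μg/mL

25.0 μg/mL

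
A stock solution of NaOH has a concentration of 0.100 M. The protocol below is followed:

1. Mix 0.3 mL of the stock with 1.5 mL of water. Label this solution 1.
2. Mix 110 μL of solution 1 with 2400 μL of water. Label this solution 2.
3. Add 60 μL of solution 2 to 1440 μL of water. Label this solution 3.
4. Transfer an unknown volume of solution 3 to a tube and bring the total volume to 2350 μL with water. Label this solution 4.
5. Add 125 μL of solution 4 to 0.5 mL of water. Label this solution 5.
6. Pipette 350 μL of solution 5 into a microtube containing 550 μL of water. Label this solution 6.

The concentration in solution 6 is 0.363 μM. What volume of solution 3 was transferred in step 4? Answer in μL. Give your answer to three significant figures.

375 μL

Step 1: 0.3 mL + 1.5 mL = 1.8 mL total → factor 1.8/0.3 = 6
Step 2: 110 μL + 2400 μL = 2510 μL total → factor 2510/110 = 22.818
Step 3: 60 μL + 1440 μL = 1500 μL total → factor 1500/60 = 25
Step 4: v brought to 2350 μL → factor = 2350 μL/v
Step 5: 125 μL + 0.5 mL = 625 μL total → factor 625/125 = 5
Step 6: 350 μL + 550 μL = 900 μL total → factor 900/350 = 2.5714
Product of known-step factors = 44006
Overall factor = 0.100 M / (0.363 μM) = 2.7548 × 10^5
Step-4 factor = 2.7548 × 10^5 / 44006 = 6.26
v = 2350 μL / 6.26 = 375 μL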